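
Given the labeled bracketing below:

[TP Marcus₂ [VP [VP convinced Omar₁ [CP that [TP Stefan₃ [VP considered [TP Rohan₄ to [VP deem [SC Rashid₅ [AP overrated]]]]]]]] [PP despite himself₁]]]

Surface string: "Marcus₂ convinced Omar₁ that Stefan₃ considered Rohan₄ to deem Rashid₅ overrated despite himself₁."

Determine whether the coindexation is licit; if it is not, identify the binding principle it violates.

The two coindexed NPs are *Omar₁* and *himself₁*.
*himself₁* is an anaphor. Principle A requires it to be bound within its binding domain — the matrix TP, whose subject is Marcus₂.
Within that domain it is c-commanded by *Marcus₂*, which does not share its index.
*Omar₁* does not c-command the anaphor at all.
The anaphor is unbound in its domain → Principle A violation.

Principle A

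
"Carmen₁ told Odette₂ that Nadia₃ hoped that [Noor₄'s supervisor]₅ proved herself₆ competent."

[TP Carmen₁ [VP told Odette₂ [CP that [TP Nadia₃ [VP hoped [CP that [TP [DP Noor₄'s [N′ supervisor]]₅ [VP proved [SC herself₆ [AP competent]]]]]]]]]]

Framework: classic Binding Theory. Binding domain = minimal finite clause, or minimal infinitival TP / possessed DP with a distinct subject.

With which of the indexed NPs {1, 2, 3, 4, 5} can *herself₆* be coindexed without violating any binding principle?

*herself* is an anaphor, so Principle A applies: it must be bound in its binding domain.
Binding domain of *herself₆*: the embedded TP, whose subject is [Noor₄'s supervisor]₅.
*Carmen₁* c-commands the anaphor but is outside its binding domain → cannot satisfy Principle A.
*Odette₂* c-commands the anaphor but is outside its binding domain → cannot satisfy Principle A.
*Nadia₃* c-commands the anaphor but is outside its binding domain → cannot satisfy Principle A.
*Noor₄* does not c-command the anaphor → cannot bind it.
*[Noor₄'s supervisor]₅* c-commands the anaphor within its binding domain → licit binder.

{5}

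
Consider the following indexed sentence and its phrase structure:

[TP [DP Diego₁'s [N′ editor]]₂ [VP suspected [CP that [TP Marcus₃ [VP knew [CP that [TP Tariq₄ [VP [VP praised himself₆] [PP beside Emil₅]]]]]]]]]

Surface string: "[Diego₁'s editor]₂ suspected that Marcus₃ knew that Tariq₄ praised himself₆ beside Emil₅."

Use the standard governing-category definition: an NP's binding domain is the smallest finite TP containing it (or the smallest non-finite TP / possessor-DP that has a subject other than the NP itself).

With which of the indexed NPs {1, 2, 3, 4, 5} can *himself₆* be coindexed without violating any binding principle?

*himself* is an anaphor, so Principle A applies: it must be bound in its binding domain.
Binding domain of *himself₆*: the embedded TP, whose subject is Tariq₄.
*Diego₁* does not c-command the anaphor → cannot bind it.
*[Diego₁'s editor]₂* c-commands the anaphor but is outside its binding domain → cannot satisfy Principle A.
*Marcus₃* c-commands the anaphor but is outside its binding domain → cannot satisfy Principle A.
*Tariq₄* c-commands the anaphor within its binding domain → licit binder.
*Emil₅* does not c-command the anaphor → cannot bind it.

{4}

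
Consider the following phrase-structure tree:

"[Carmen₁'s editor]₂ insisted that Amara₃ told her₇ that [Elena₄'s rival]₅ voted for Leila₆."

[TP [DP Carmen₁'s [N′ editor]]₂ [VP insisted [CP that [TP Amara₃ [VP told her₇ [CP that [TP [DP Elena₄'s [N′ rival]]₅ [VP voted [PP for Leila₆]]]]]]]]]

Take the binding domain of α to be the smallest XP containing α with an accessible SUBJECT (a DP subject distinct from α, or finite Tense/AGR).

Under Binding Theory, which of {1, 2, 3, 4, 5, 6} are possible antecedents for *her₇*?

{1, 2}

*her* is a pronoun, so Principle B applies: it must be free in its binding domain.
Binding domain of *her₇*: the embedded TP, whose subject is Amara₃.
*Carmen₁* and the pronoun do not c-command one another → neither Principle B nor Principle C is at stake; coindexation permitted.
*[Carmen₁'s editor]₂* c-commands the pronoun but from outside its binding domain, and is not c-commanded by it → coindexation permitted.
*Amara₃* c-commands the pronoun within its binding domain → coindexation would violate Principle B.
*Elena₄*: the pronoun c-commands this R-expression → coindexation would violate Principle C on *Elena₄*.
*[Elena₄'s rival]₅*: the pronoun c-commands this R-expression → coindexation would violate Principle C on *[Elena₄'s rival]₅*.
*Leila₆*: the pronoun c-commands this R-expression → coindexation would violate Principle C on *Leila₆*.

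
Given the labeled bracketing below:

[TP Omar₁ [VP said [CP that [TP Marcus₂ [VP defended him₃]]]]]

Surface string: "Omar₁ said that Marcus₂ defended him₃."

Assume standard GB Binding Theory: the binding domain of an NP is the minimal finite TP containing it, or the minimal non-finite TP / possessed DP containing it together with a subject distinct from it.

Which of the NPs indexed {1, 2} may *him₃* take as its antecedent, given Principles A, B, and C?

{1}

*him* is a pronoun, so Principle B applies: it must be free in its binding domain.
Binding domain of *him₃*: the embedded TP, whose subject is Marcus₂.
*Omar₁* c-commands the pronoun but from outside its binding domain, and is not c-commanded by it → coindexation permitted.
*Marcus₂* c-commands the pronoun within its binding domain → coindexation would violate Principle B.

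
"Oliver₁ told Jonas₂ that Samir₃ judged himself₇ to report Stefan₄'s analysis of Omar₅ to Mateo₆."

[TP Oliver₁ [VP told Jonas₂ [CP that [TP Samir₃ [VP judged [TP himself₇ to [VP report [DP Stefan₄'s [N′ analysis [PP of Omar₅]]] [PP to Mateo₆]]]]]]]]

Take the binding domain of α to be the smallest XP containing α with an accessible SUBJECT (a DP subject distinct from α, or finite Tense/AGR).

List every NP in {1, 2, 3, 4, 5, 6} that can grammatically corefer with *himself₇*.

*himself* is an anaphor, so Principle A applies: it must be bound in its binding domain.
Binding domain of *himself₇*: the embedded TP, whose subject is Samir₃.
*Oliver₁* c-commands the anaphor but is outside its binding domain → cannot satisfy Principle A.
*Jonas₂* c-commands the anaphor but is outside its binding domain → cannot satisfy Principle A.
*Samir₃* c-commands the anaphor within its binding domain → licit binder.
*Stefan₄* does not c-command the anaphor → cannot bind it.
*Omar₅* does not c-command the anaphor → cannot bind it.
*Mateo₆* does not c-command the anaphor → cannot bind it.

{3}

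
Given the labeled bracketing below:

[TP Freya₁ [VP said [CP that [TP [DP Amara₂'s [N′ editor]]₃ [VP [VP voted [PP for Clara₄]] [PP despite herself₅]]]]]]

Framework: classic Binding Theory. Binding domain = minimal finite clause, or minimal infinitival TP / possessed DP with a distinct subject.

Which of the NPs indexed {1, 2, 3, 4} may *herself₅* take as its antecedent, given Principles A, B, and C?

{3}

*herself* is an anaphor, so Principle A applies: it must be bound in its binding domain.
Binding domain of *herself₅*: the embedded TP, whose subject is [Amara₂'s editor]₃.
*Freya₁* c-commands the anaphor but is outside its binding domain → cannot satisfy Principle A.
*Amara₂* does not c-command the anaphor → cannot bind it.
*[Amara₂'s editor]₃* c-commands the anaphor within its binding domain → licit binder.
*Clara₄* does not c-command the anaphor → cannot bind it.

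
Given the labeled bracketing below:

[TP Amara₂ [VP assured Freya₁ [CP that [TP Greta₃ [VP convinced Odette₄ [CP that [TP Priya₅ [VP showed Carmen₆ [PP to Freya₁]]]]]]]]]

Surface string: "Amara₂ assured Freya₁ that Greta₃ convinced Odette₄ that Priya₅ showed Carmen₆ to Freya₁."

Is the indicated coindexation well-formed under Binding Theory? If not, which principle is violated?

Principle C

The two coindexed NPs are *Freya₁* (the lower occurrence) and *Freya₁* (the higher occurrence).
*Freya₁* (the lower occurrence) is an R-expression. Principle C requires it to be free everywhere.
*Freya₁* (the higher occurrence) c-commands it and carries the same index.
The R-expression is bound → Principle C violation.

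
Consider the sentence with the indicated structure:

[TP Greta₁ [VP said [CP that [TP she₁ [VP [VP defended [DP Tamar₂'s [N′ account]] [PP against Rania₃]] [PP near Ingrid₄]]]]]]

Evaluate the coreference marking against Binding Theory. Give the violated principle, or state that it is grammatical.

The two coindexed NPs are *Greta₁* and *she₁*.
*she₁* is a pronoun; nothing c-commands it within its binding domain (the embedded TP.), so Principle B holds trivially.
*Greta₁* is an R-expression; *she₁* does not c-command it, and no other NP shares its index, so Principle C is satisfied.
All principles are respected.

grammatical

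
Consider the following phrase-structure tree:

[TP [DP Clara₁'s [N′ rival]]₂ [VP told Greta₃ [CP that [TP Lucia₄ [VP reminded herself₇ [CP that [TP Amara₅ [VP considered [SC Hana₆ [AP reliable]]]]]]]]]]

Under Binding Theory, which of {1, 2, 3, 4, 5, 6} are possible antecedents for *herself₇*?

{4}

*herself* is an anaphor, so Principle A applies: it must be bound in its binding domain.
Binding domain of *herself₇*: the embedded TP, whose subject is Lucia₄.
*Clara₁* does not c-command the anaphor → cannot bind it.
*[Clara₁'s rival]₂* c-commands the anaphor but is outside its binding domain → cannot satisfy Principle A.
*Greta₃* c-commands the anaphor but is outside its binding domain → cannot satisfy Principle A.
*Lucia₄* c-commands the anaphor within its binding domain → licit binder.
*Amara₅* does not c-command the anaphor → cannot bind it.
*Hana₆* does not c-command the anaphor → cannot bind it.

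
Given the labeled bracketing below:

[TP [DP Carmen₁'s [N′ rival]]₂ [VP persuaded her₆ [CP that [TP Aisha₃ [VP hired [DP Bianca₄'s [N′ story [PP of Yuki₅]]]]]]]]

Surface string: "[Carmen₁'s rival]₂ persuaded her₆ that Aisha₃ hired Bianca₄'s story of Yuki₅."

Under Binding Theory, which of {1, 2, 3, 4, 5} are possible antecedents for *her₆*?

*her* is a pronoun, so Principle B applies: it must be free in its binding domain.
Binding domain of *her₆*: the matrix TP, whose subject is [Carmen₁'s rival]₂.
*Carmen₁* and the pronoun do not c-command one another → neither Principle B nor Principle C is at stake; coindexation permitted.
*[Carmen₁'s rival]₂* c-commands the pronoun within its binding domain → coindexation would violate Principle B.
*Aisha₃*: the pronoun c-commands this R-expression → coindexation would violate Principle C on *Aisha₃*.
*Bianca₄*: the pronoun c-commands this R-expression → coindexation would violate Principle C on *Bianca₄*.
*Yuki₅*: the pronoun c-commands this R-expression → coindexation would violate Principle C on *Yuki₅*.

{1}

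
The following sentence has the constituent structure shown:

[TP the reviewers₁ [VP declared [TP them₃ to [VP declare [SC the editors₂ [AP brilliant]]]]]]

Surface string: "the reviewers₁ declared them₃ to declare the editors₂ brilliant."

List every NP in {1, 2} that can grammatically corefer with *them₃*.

*them* is a pronoun, so Principle B applies: it must be free in its binding domain.
Binding domain of *them₃*: the matrix TP, whose subject is the reviewers₁.
*the reviewers₁* c-commands the pronoun within its binding domain → coindexation would violate Principle B.
*the editors₂*: the pronoun c-commands this R-expression → coindexation would violate Principle C on *the editors₂*.

none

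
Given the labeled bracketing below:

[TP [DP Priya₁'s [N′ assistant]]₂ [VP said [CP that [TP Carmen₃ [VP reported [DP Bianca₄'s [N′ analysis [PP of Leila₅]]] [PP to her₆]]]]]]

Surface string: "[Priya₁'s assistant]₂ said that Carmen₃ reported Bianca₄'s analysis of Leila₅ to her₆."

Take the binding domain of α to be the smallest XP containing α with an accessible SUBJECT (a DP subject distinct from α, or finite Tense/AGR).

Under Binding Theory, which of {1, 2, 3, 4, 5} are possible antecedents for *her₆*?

{1, 2, 4, 5}

*her* is a pronoun, so Principle B applies: it must be free in its binding domain.
Binding domain of *her₆*: the embedded TP, whose subject is Carmen₃.
*Priya₁* and the pronoun do not c-command one another → neither Principle B nor Principle C is at stake; coindexation permitted.
*[Priya₁'s assistant]₂* c-commands the pronoun but from outside its binding domain, and is not c-commanded by it → coindexation permitted.
*Carmen₃* c-commands the pronoun within its binding domain → coindexation would violate Principle B.
*Bianca₄* and the pronoun do not c-command one another → neither Principle B nor Principle C is at stake; coindexation permitted.
*Leila₅* and the pronoun do not c-command one another → neither Principle B nor Principle C is at stake; coindexation permitted.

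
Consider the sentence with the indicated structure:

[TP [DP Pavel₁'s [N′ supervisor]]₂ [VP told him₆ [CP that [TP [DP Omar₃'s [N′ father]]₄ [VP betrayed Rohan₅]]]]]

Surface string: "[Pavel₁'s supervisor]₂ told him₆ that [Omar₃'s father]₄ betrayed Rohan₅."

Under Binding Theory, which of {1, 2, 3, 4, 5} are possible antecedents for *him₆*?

*him* is a pronoun, so Principle B applies: it must be free in its binding domain.
Binding domain of *him₆*: the matrix TP, whose subject is [Pavel₁'s supervisor]₂.
*Pavel₁* and the pronoun do not c-command one another → neither Principle B nor Principle C is at stake; coindexation permitted.
*[Pavel₁'s supervisor]₂* c-commands the pronoun within its binding domain → coindexation would violate Principle B.
*Omar₃*: the pronoun c-commands this R-expression → coindexation would violate Principle C on *Omar₃*.
*[Omar₃'s father]₄*: the pronoun c-commands this R-expression → coindexation would violate Principle C on *[Omar₃'s father]₄*.
*Rohan₅*: the pronoun c-commands this R-expression → coindexation would violate Principle C on *Rohan₅*.

{1}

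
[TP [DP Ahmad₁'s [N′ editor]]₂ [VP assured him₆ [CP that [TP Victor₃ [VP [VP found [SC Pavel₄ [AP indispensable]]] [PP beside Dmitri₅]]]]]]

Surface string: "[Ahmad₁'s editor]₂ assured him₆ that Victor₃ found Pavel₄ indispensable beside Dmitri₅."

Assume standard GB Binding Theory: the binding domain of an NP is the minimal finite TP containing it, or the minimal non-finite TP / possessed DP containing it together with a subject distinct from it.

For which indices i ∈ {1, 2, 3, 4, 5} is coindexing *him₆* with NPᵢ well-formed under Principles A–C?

{1}

*him* is a pronoun, so Principle B applies: it must be free in its binding domain.
Binding domain of *him₆*: the matrix TP, whose subject is [Ahmad₁'s editor]₂.
*Ahmad₁* and the pronoun do not c-command one another → neither Principle B nor Principle C is at stake; coindexation permitted.
*[Ahmad₁'s editor]₂* c-commands the pronoun within its binding domain → coindexation would violate Principle B.
*Victor₃*: the pronoun c-commands this R-expression → coindexation would violate Principle C on *Victor₃*.
*Pavel₄*: the pronoun c-commands this R-expression → coindexation would violate Principle C on *Pavel₄*.
*Dmitri₅*: the pronoun c-commands this R-expression → coindexation would violate Principle C on *Dmitri₅*.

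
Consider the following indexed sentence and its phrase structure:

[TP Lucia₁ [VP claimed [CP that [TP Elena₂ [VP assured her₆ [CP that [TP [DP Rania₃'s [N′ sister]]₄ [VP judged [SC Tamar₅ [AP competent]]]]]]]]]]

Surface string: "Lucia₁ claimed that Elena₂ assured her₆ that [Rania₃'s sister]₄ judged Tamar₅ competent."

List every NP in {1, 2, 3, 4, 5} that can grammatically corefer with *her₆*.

*her* is a pronoun, so Principle B applies: it must be free in its binding domain.
Binding domain of *her₆*: the embedded TP, whose subject is Elena₂.
*Lucia₁* c-commands the pronoun but from outside its binding domain, and is not c-commanded by it → coindexation permitted.
*Elena₂* c-commands the pronoun within its binding domain → coindexation would violate Principle B.
*Rania₃*: the pronoun c-commands this R-expression → coindexation would violate Principle C on *Rania₃*.
*[Rania₃'s sister]₄*: the pronoun c-commands this R-expression → coindexation would violate Principle C on *[Rania₃'s sister]₄*.
*Tamar₅*: the pronoun c-commands this R-expression → coindexation would violate Principle C on *Tamar₅*.

{1}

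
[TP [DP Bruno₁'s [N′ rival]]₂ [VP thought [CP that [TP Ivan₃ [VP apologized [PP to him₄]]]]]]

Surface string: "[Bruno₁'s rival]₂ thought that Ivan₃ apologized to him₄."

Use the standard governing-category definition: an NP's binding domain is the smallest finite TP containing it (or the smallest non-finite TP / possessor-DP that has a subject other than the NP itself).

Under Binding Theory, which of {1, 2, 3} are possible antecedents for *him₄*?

{1, 2}

*him* is a pronoun, so Principle B applies: it must be free in its binding domain.
Binding domain of *him₄*: the embedded TP, whose subject is Ivan₃.
*Bruno₁* and the pronoun do not c-command one another → neither Principle B nor Principle C is at stake; coindexation permitted.
*[Bruno₁'s rival]₂* c-commands the pronoun but from outside its binding domain, and is not c-commanded by it → coindexation permitted.
*Ivan₃* c-commands the pronoun within its binding domain → coindexation would violate Principle B.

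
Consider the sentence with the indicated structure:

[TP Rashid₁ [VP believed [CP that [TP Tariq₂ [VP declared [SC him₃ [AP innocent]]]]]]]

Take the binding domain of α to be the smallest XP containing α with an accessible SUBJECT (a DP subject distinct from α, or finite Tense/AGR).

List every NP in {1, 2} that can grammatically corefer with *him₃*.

*him* is a pronoun, so Principle B applies: it must be free in its binding domain.
Binding domain of *him₃*: the embedded TP, whose subject is Tariq₂.
*Rashid₁* c-commands the pronoun but from outside its binding domain, and is not c-commanded by it → coindexation permitted.
*Tariq₂* c-commands the pronoun within its binding domain → coindexation would violate Principle B.

{1}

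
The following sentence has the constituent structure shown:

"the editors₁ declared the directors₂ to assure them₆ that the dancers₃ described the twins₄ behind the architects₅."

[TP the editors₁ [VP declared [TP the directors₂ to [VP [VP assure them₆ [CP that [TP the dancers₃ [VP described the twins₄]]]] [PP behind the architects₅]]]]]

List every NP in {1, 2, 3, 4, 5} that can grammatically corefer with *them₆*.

{1, 5}

*them* is a pronoun, so Principle B applies: it must be free in its binding domain.
Binding domain of *them₆*: the embedded TP, whose subject is the directors₂.
*the editors₁* c-commands the pronoun but from outside its binding domain, and is not c-commanded by it → coindexation permitted.
*the directors₂* c-commands the pronoun within its binding domain → coindexation would violate Principle B.
*the dancers₃*: the pronoun c-commands this R-expression → coindexation would violate Principle C on *the dancers₃*.
*the twins₄*: the pronoun c-commands this R-expression → coindexation would violate Principle C on *the twins₄*.
*the architects₅* and the pronoun do not c-command one another → neither Principle B nor Principle C is at stake; coindexation permitted.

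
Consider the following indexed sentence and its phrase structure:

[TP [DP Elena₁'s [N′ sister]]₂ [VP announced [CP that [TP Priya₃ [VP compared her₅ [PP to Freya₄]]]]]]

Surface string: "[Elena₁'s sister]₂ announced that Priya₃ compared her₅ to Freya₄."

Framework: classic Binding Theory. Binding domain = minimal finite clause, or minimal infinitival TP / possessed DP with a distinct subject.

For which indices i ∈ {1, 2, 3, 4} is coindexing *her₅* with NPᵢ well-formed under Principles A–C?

{1, 2}

*her* is a pronoun, so Principle B applies: it must be free in its binding domain.
Binding domain of *her₅*: the embedded TP, whose subject is Priya₃.
*Elena₁* and the pronoun do not c-command one another → neither Principle B nor Principle C is at stake; coindexation permitted.
*[Elena₁'s sister]₂* c-commands the pronoun but from outside its binding domain, and is not c-commanded by it → coindexation permitted.
*Priya₃* c-commands the pronoun within its binding domain → coindexation would violate Principle B.
*Freya₄*: the pronoun c-commands this R-expression → coindexation would violate Principle C on *Freya₄*.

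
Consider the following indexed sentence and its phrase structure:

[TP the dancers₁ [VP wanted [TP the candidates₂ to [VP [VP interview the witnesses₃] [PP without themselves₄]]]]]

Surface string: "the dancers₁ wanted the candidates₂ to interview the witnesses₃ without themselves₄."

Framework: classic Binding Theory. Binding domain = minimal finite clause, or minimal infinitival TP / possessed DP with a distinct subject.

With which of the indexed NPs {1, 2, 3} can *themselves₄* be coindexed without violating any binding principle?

{2}

*themselves* is an anaphor, so Principle A applies: it must be bound in its binding domain.
Binding domain of *themselves₄*: the embedded TP, whose subject is the candidates₂.
*the dancers₁* c-commands the anaphor but is outside its binding domain → cannot satisfy Principle A.
*the candidates₂* c-commands the anaphor within its binding domain → licit binder.
*the witnesses₃* does not c-command the anaphor → cannot bind it.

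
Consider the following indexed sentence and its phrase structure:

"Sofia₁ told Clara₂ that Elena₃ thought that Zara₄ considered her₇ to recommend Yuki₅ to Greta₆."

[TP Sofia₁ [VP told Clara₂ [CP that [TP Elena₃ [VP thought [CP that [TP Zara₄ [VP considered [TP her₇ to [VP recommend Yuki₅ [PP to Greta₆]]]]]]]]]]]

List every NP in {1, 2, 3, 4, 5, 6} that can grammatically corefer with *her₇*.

{1, 2, 3}

*her* is a pronoun, so Principle B applies: it must be free in its binding domain.
Binding domain of *her₇*: the embedded TP, whose subject is Zara₄.
*Sofia₁* c-commands the pronoun but from outside its binding domain, and is not c-commanded by it → coindexation permitted.
*Clara₂* c-commands the pronoun but from outside its binding domain, and is not c-commanded by it → coindexation permitted.
*Elena₃* c-commands the pronoun but from outside its binding domain, and is not c-commanded by it → coindexation permitted.
*Zara₄* c-commands the pronoun within its binding domain → coindexation would violate Principle B.
*Yuki₅*: the pronoun c-commands this R-expression → coindexation would violate Principle C on *Yuki₅*.
*Greta₆*: the pronoun c-commands this R-expression → coindexation would violate Principle C on *Greta₆*.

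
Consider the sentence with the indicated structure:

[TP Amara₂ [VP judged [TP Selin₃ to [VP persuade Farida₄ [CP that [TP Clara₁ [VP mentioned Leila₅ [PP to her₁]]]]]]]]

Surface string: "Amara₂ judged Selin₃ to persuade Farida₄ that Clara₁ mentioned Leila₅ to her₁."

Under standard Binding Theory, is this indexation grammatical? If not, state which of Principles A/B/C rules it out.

The two coindexed NPs are *Clara₁* and *her₁*.
*her₁* is a pronoun. Its binding domain is the embedded TP, whose subject is Clara₁.
*Clara₁* c-commands it within that domain and carries the same index.
The pronoun is locally bound → Principle B violation.

Principle B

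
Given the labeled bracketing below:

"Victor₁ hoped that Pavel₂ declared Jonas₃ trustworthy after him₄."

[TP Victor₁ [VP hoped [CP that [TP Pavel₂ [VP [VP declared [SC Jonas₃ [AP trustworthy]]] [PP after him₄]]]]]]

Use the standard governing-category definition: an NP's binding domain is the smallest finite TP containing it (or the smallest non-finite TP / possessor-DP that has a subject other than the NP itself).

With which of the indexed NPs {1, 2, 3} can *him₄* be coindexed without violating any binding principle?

{1, 3}

*him* is a pronoun, so Principle B applies: it must be free in its binding domain.
Binding domain of *him₄*: the embedded TP, whose subject is Pavel₂.
*Victor₁* c-commands the pronoun but from outside its binding domain, and is not c-commanded by it → coindexation permitted.
*Pavel₂* c-commands the pronoun within its binding domain → coindexation would violate Principle B.
*Jonas₃* and the pronoun do not c-command one another → neither Principle B nor Principle C is at stake; coindexation permitted.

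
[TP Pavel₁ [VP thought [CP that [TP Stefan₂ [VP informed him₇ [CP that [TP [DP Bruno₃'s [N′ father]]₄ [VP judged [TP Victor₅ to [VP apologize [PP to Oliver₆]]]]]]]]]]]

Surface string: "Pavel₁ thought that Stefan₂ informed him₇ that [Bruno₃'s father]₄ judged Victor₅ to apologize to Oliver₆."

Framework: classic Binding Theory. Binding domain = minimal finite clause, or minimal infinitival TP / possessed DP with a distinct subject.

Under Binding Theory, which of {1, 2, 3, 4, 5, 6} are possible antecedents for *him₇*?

*him* is a pronoun, so Principle B applies: it must be free in its binding domain.
Binding domain of *him₇*: the embedded TP, whose subject is Stefan₂.
*Pavel₁* c-commands the pronoun but from outside its binding domain, and is not c-commanded by it → coindexation permitted.
*Stefan₂* c-commands the pronoun within its binding domain → coindexation would violate Principle B.
*Bruno₃*: the pronoun c-commands this R-expression → coindexation would violate Principle C on *Bruno₃*.
*[Bruno₃'s father]₄*: the pronoun c-commands this R-expression → coindexation would violate Principle C on *[Bruno₃'s father]₄*.
*Victor₅*: the pronoun c-commands this R-expression → coindexation would violate Principle C on *Victor₅*.
*Oliver₆*: the pronoun c-commands this R-expression → coindexation would violate Principle C on *Oliver₆*.

{1}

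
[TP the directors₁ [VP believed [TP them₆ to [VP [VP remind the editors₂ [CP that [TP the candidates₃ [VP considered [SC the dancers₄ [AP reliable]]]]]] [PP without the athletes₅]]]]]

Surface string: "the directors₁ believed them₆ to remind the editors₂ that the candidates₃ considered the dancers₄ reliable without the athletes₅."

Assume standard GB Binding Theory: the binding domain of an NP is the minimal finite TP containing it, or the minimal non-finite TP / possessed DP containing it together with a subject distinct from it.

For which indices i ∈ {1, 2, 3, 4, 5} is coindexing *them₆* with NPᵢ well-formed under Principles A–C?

none

*them* is a pronoun, so Principle B applies: it must be free in its binding domain.
Binding domain of *them₆*: the matrix TP, whose subject is the directors₁.
*the directors₁* c-commands the pronoun within its binding domain → coindexation would violate Principle B.
*the editors₂*: the pronoun c-commands this R-expression → coindexation would violate Principle C on *the editors₂*.
*the candidates₃*: the pronoun c-commands this R-expression → coindexation would violate Principle C on *the candidates₃*.
*the dancers₄*: the pronoun c-commands this R-expression → coindexation would violate Principle C on *the dancers₄*.
*the athletes₅*: the pronoun c-commands this R-expression → coindexation would violate Principle C on *the athletes₅*.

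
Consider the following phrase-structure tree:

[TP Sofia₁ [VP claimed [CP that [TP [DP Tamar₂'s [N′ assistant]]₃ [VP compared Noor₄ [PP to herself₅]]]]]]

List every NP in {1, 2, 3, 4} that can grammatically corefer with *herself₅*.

{3, 4}

*herself* is an anaphor, so Principle A applies: it must be bound in its binding domain.
Binding domain of *herself₅*: the embedded TP, whose subject is [Tamar₂'s assistant]₃.
*Sofia₁* c-commands the anaphor but is outside its binding domain → cannot satisfy Principle A.
*Tamar₂* does not c-command the anaphor → cannot bind it.
*[Tamar₂'s assistant]₃* c-commands the anaphor within its binding domain → licit binder.
*Noor₄* c-commands the anaphor within its binding domain → licit binder.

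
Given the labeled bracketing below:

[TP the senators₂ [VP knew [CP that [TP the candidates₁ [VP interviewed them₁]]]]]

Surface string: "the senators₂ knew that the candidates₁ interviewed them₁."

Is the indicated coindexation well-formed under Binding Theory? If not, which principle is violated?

The two coindexed NPs are *the candidates₁* and *them₁*.
*them₁* is a pronoun. Its binding domain is the embedded TP, whose subject is the candidates₁.
*the candidates₁* c-commands it within that domain and carries the same index.
The pronoun is locally bound → Principle B violation.

Principle B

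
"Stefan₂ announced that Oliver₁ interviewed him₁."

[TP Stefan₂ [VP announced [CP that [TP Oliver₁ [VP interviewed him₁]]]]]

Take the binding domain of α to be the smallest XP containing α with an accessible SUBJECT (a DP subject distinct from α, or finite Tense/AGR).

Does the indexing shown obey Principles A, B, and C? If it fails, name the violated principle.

The two coindexed NPs are *Oliver₁* and *him₁*.
*him₁* is a pronoun. Its binding domain is the embedded TP, whose subject is Oliver₁.
*Oliver₁* c-commands it within that domain and carries the same index.
The pronoun is locally bound → Principle B violation.

Principle B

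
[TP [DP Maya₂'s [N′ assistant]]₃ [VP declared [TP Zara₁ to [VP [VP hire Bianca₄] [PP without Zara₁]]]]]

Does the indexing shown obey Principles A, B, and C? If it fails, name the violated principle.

The two coindexed NPs are *Zara₁* (the lower occurrence) and *Zara₁* (the higher occurrence).
*Zara₁* (the lower occurrence) is an R-expression. Principle C requires it to be free everywhere.
*Zara₁* (the higher occurrence) c-commands it and carries the same index.
The R-expression is bound → Principle C violation.

Principle C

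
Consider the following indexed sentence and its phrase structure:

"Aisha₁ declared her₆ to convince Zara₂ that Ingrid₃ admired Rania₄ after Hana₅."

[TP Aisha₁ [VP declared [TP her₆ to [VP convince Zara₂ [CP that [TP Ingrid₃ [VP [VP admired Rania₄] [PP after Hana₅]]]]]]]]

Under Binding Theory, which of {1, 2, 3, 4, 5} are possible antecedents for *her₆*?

none

*her* is a pronoun, so Principle B applies: it must be free in its binding domain.
Binding domain of *her₆*: the matrix TP, whose subject is Aisha₁.
*Aisha₁* c-commands the pronoun within its binding domain → coindexation would violate Principle B.
*Zara₂*: the pronoun c-commands this R-expression → coindexation would violate Principle C on *Zara₂*.
*Ingrid₃*: the pronoun c-commands this R-expression → coindexation would violate Principle C on *Ingrid₃*.
*Rania₄*: the pronoun c-commands this R-expression → coindexation would violate Principle C on *Rania₄*.
*Hana₅*: the pronoun c-commands this R-expression → coindexation would violate Principle C on *Hana₅*.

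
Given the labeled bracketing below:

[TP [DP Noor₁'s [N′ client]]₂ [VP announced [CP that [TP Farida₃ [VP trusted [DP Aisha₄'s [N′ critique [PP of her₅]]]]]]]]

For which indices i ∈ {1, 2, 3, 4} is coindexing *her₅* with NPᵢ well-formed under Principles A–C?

*her* is a pronoun, so Principle B applies: it must be free in its binding domain.
Binding domain of *her₅*: the possessed DP, whose subject is Aisha₄.
*Noor₁* and the pronoun do not c-command one another → neither Principle B nor Principle C is at stake; coindexation permitted.
*[Noor₁'s client]₂* c-commands the pronoun but from outside its binding domain, and is not c-commanded by it → coindexation permitted.
*Farida₃* c-commands the pronoun but from outside its binding domain, and is not c-commanded by it → coindexation permitted.
*Aisha₄* c-commands the pronoun within its binding domain → coindexation would violate Principle B.

{1, 2, 3}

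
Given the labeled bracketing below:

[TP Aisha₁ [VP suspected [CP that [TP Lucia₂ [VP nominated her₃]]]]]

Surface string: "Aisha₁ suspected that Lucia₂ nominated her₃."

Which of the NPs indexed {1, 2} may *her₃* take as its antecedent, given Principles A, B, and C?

{1}

*her* is a pronoun, so Principle B applies: it must be free in its binding domain.
Binding domain of *her₃*: the embedded TP, whose subject is Lucia₂.
*Aisha₁* c-commands the pronoun but from outside its binding domain, and is not c-commanded by it → coindexation permitted.
*Lucia₂* c-commands the pronoun within its binding domain → coindexation would violate Principle B.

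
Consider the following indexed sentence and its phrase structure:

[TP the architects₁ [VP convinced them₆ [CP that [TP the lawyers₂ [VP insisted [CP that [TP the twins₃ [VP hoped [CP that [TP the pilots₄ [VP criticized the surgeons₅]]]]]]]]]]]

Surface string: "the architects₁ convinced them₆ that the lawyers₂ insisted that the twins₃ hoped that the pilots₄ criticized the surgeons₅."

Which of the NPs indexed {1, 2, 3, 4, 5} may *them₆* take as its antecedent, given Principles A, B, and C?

none

*them* is a pronoun, so Principle B applies: it must be free in its binding domain.
Binding domain of *them₆*: the matrix TP, whose subject is the architects₁.
*the architects₁* c-commands the pronoun within its binding domain → coindexation would violate Principle B.
*the lawyers₂*: the pronoun c-commands this R-expression → coindexation would violate Principle C on *the lawyers₂*.
*the twins₃*: the pronoun c-commands this R-expression → coindexation would violate Principle C on *the twins₃*.
*the pilots₄*: the pronoun c-commands this R-expression → coindexation would violate Principle C on *the pilots₄*.
*the surgeons₅*: the pronoun c-commands this R-expression → coindexation would violate Principle C on *the surgeons₅*.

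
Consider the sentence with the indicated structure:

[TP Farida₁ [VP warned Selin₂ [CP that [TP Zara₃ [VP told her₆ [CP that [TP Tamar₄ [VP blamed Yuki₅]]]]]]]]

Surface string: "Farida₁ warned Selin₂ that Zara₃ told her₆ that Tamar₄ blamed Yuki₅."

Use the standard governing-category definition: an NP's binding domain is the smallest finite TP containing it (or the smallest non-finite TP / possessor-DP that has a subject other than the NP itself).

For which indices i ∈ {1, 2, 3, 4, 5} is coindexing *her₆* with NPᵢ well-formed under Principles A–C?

*her* is a pronoun, so Principle B applies: it must be free in its binding domain.
Binding domain of *her₆*: the embedded TP, whose subject is Zara₃.
*Farida₁* c-commands the pronoun but from outside its binding domain, and is not c-commanded by it → coindexation permitted.
*Selin₂* c-commands the pronoun but from outside its binding domain, and is not c-commanded by it → coindexation permitted.
*Zara₃* c-commands the pronoun within its binding domain → coindexation would violate Principle B.
*Tamar₄*: the pronoun c-commands this R-expression → coindexation would violate Principle C on *Tamar₄*.
*Yuki₅*: the pronoun c-commands this R-expression → coindexation would violate Principle C on *Yuki₅*.

{1, 2}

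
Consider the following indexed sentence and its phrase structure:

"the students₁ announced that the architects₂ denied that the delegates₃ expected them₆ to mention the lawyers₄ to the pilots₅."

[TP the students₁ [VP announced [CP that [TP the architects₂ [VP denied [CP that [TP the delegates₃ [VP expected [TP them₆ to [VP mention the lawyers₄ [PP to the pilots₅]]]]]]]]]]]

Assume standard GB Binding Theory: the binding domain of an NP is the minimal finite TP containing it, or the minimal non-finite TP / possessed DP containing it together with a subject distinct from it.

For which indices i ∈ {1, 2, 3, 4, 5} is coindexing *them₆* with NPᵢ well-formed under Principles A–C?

{1, 2}

*them* is a pronoun, so Principle B applies: it must be free in its binding domain.
Binding domain of *them₆*: the embedded TP, whose subject is the delegates₃.
*the students₁* c-commands the pronoun but from outside its binding domain, and is not c-commanded by it → coindexation permitted.
*the architects₂* c-commands the pronoun but from outside its binding domain, and is not c-commanded by it → coindexation permitted.
*the delegates₃* c-commands the pronoun within its binding domain → coindexation would violate Principle B.
*the lawyers₄*: the pronoun c-commands this R-expression → coindexation would violate Principle C on *the lawyers₄*.
*the pilots₅*: the pronoun c-commands this R-expression → coindexation would violate Principle C on *the pilots₅*.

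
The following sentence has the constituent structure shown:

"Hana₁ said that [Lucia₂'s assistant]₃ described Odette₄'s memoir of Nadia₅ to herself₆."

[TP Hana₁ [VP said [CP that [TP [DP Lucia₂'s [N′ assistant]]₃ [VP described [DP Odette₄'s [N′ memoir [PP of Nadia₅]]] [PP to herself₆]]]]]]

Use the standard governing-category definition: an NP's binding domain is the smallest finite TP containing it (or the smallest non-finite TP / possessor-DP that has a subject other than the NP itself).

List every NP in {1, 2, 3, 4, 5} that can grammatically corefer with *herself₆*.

*herself* is an anaphor, so Principle A applies: it must be bound in its binding domain.
Binding domain of *herself₆*: the embedded TP, whose subject is [Lucia₂'s assistant]₃.
*Hana₁* c-commands the anaphor but is outside its binding domain → cannot satisfy Principle A.
*Lucia₂* does not c-command the anaphor → cannot bind it.
*[Lucia₂'s assistant]₃* c-commands the anaphor within its binding domain → licit binder.
*Odette₄* does not c-command the anaphor → cannot bind it.
*Nadia₅* does not c-command the anaphor → cannot bind it.

{3}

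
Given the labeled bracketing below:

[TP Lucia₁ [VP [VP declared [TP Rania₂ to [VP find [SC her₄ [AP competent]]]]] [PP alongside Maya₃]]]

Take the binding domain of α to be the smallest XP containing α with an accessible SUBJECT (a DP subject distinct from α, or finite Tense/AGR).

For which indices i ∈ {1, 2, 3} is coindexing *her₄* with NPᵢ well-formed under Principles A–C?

{1, 3}

*her* is a pronoun, so Principle B applies: it must be free in its binding domain.
Binding domain of *her₄*: the embedded TP, whose subject is Rania₂.
*Lucia₁* c-commands the pronoun but from outside its binding domain, and is not c-commanded by it → coindexation permitted.
*Rania₂* c-commands the pronoun within its binding domain → coindexation would violate Principle B.
*Maya₃* and the pronoun do not c-command one another → neither Principle B nor Principle C is at stake; coindexation permitted.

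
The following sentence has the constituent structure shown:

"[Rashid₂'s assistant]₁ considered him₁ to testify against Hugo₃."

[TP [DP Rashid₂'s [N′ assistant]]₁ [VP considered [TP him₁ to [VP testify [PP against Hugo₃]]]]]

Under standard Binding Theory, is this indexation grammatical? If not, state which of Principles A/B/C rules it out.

The two coindexed NPs are *[Rashid₂'s assistant]₁* and *him₁*.
*him₁* is a pronoun. Its binding domain is the matrix TP, whose subject is [Rashid₂'s assistant]₁.
*[Rashid₂'s assistant]₁* c-commands it within that domain and carries the same index.
The pronoun is locally bound → Principle B violation.

Principle B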